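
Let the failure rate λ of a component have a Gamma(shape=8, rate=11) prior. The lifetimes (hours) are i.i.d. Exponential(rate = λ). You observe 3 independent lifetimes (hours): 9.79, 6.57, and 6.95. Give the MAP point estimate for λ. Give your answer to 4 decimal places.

λ̂_MAP = 0.2915

The Exponential(rate=λ) likelihood is ∝ λ^n e^(−λΣtᵢ). Here n = 3 and Σtᵢ = 9.79 + 6.57 + 6.95 = 23.31.
Posterior ∝ λ^7e^(−11λ) · λ^3e^(−23.31λ) = λ^10e^(−34.31λ), i.e. Gamma(11, 34.31).
Mode = (a−1)/b = 10/34.31 ≈ 0.2915.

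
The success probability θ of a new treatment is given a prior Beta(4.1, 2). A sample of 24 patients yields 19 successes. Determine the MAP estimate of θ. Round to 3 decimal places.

Prior: Beta(4.1, 2).
Data: 19 successes in 24 trials. The binomial likelihood contributes θ^19(1−θ)^5, so the posterior is Beta(4.1+19, 2+5) = Beta(23.1, 7).
For Beta(a, b) with a, b > 1 the mode is (a−1)/(a+b−2) = 22.1/28.1 ≈ 0.786.

θ̂_MAP = 0.786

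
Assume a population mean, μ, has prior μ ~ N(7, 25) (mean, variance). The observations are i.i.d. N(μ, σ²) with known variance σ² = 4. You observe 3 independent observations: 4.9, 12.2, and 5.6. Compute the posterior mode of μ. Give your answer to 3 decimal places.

n = 3; x̄ = (4.9 + 12.2 + 5.6)/3 = 22.7/3 = 227/30 ≈ 7.5667.
For a Normal prior and Normal likelihood with known variance, the posterior is Normal; its mode equals its mean, the precision-weighted average.
Prior precision 1/σ₀² = 1/25 = 0.04; data precision n/σ² = 3/4 = 0.75.
μ̂ = (0.04·7 + 0.75·(227/30)) / (0.04 + 0.75) = 5.955/0.79 = 1191/158 ≈ 7.538.

μ̂_MAP = 7.538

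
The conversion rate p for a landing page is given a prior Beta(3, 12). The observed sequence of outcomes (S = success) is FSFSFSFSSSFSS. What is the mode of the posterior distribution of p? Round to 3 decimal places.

p̂_MAP = 0.385

Prior: Beta(3, 12).
Data: 8 successes in 13 trials (from the sequence). The binomial likelihood contributes p^8(1−p)^5, so the posterior is Beta(3+8, 12+5) = Beta(11, 17).
For Beta(a, b) with a, b > 1 the mode is (a−1)/(a+b−2) = 10/26 ≈ 0.385.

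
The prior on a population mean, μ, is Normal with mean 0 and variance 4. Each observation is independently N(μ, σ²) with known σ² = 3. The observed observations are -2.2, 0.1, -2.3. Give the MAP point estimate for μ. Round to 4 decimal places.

μ̂_MAP = -1.1733

n = 3; x̄ = ((-2.2) + 0.1 + (-2.3))/3 = -4.4/3 = -22/15 ≈ -1.4667.
For a Normal prior and Normal likelihood with known variance, the posterior is Normal; its mode equals its mean, the precision-weighted average.
Prior precision 1/σ₀² = 1/4 = 0.25; data precision n/σ² = 3/3 = 1.
μ̂ = (0.25·0 + 1·(-22/15)) / (0.25 + 1) = (-22/15)/1.25 = -88/75 ≈ -1.1733.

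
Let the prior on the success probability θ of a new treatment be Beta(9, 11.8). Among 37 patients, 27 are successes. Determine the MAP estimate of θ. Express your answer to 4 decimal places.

Prior: Beta(9, 11.8).
Data: 27 successes in 37 trials. The binomial likelihood contributes θ^27(1−θ)^10, so the posterior is Beta(9+27, 11.8+10) = Beta(36, 21.8).
For Beta(a, b) with a, b > 1 the mode is (a−1)/(a+b−2) = 35/55.8 ≈ 0.6272.

θ̂_MAP = 0.6272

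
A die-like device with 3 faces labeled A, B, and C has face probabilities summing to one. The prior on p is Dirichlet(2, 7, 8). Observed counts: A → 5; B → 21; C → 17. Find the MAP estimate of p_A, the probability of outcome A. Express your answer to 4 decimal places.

MAP estimate of p_A = 0.1053

The posterior is Dirichlet(αᵢ + nᵢ) = Dirichlet(7, 28, 25).
For a Dirichlet(a₁,…,a_K) with all aᵢ > 1, the mode has j-th component (aⱼ − 1)/(Σaᵢ − K).
Here Σaᵢ = 60 and K = 3, so p_A = (7 − 1)/(60 − 3) = 6/57 ≈ 0.1053.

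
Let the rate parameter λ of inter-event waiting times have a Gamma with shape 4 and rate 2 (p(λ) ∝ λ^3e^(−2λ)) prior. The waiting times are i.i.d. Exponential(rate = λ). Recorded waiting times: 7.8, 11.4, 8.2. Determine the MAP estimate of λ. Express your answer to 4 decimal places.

The Exponential(rate=λ) likelihood is ∝ λ^n e^(−λΣtᵢ). Here n = 3 and Σtᵢ = 7.8 + 11.4 + 8.2 = 27.4.
Posterior ∝ λ^3e^(−2λ) · λ^3e^(−27.4λ) = λ^6e^(−29.4λ), i.e. Gamma(7, 29.4).
Mode = (a−1)/b = 6/29.4 ≈ 0.2041.

λ̂_MAP = 0.2041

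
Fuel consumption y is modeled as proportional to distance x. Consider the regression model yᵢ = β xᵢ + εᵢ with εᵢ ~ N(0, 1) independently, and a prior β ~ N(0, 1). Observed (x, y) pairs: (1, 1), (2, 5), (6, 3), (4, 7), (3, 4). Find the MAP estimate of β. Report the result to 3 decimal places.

β̂_MAP = 1.030

log p(β | y) = −Σ(yᵢ − βxᵢ)²/(2·1) − β²/(2·1) + const.
Setting the derivative to zero: Σxᵢ(yᵢ − βxᵢ)/1 − β/1 = 0, so β = Σxᵢyᵢ / (Σxᵢ² + σ²/τ²).
Σxᵢyᵢ = 1·1 + 2·5 + 6·3 + 4·7 + 3·4 = 69; Σxᵢ² = 66; σ²/τ² = 1.
β̂_MAP = 69 / (66 + 1) = 69/67 ≈ 1.030.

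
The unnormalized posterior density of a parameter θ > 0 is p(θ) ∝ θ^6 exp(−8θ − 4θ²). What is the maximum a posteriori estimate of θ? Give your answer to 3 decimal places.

θ̂_MAP = 0.500

ℓ'(θ) = 6/θ − 8 − 8θ. Setting this to zero and multiplying by θ: 8θ² + 8θ − 6 = 0.
θ = (−8 + √(8² + 4·8·6)) / (2·8) = (−8 + √256) / 16 = (−8 + 16)/16 = 1/2.
ℓ''(θ) = −6/θ² − 8 < 0, confirming a maximum.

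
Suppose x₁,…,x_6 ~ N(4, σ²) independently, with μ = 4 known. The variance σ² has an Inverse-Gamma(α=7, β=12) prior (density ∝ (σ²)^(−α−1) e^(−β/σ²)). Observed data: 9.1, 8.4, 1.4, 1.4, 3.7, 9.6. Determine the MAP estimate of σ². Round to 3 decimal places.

Sum of squared deviations about the known mean: SS = (9.1−4)² + (8.4−4)² + (1.4−4)² + (1.4−4)² + (3.7−4)² + (9.6−4)² = 90.34.
The Normal likelihood contributes (σ²)^(−n/2) exp(−SS/(2σ²)), so the posterior is Inverse-Gamma(α + n/2, β + SS/2) = Inverse-Gamma(10, 57.17).
The mode of Inverse-Gamma(a, b) is b/(a+1) = 57.17/11 ≈ 5.197.

σ̂²_MAP = 5.197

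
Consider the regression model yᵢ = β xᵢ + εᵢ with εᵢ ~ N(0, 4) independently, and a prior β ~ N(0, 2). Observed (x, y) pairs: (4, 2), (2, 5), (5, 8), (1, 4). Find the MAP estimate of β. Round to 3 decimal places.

log p(β | y) = −Σ(yᵢ − βxᵢ)²/(2·4) − β²/(2·2) + const.
Setting the derivative to zero: Σxᵢ(yᵢ − βxᵢ)/4 − β/2 = 0, so β = Σxᵢyᵢ / (Σxᵢ² + σ²/τ²).
Σxᵢyᵢ = 4·2 + 2·5 + 5·8 + 1·4 = 62; Σxᵢ² = 46; σ²/τ² = 2.
β̂_MAP = 62 / (46 + 2) = 62/48 ≈ 1.292.

β̂_MAP = 1.292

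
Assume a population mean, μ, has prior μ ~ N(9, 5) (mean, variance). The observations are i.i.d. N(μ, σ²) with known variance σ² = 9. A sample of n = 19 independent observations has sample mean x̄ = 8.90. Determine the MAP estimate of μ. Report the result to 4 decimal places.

μ̂_MAP = 8.9087

n = 19, x̄ = 8.90.
For a Normal prior and Normal likelihood with known variance, the posterior is Normal; its mode equals its mean, the precision-weighted average.
Prior precision 1/σ₀² = 1/5 = 0.2; data precision n/σ² = 19/9.
μ̂ = (0.2·9 + (19/9)·8.9) / (0.2 + 19/9) = (1853/90)/(104/45) = 1853/208 ≈ 8.9087.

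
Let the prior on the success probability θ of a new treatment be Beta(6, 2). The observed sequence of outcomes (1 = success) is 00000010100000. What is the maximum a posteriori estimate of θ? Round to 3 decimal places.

Prior: Beta(6, 2).
Data: 2 successes in 14 trials (from the sequence). The binomial likelihood contributes θ^2(1−θ)^12, so the posterior is Beta(6+2, 2+12) = Beta(8, 14).
For Beta(a, b) with a, b > 1 the mode is (a−1)/(a+b−2) = 7/20 ≈ 0.350.

θ̂_MAP = 0.350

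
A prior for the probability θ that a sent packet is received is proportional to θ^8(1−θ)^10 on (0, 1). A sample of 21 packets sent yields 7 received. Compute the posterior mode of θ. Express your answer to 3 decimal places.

The prior density ∝ θ^8(1−θ)^10 is the kernel of Beta(9, 11).
Data: 7 successes in 21 trials. The binomial likelihood contributes θ^7(1−θ)^14, so the posterior is Beta(9+7, 11+14) = Beta(16, 25).
For Beta(a, b) with a, b > 1 the mode is (a−1)/(a+b−2) = 15/39 ≈ 0.385.

θ̂_MAP = 0.385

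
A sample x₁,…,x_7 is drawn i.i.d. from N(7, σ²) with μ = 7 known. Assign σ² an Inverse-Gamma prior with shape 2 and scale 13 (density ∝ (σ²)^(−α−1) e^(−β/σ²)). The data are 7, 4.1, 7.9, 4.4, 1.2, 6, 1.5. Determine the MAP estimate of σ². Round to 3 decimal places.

σ̂²_MAP = 8.221

Sum of squared deviations about the known mean: SS = (7−7)² + (4.1−7)² + (7.9−7)² + (4.4−7)² + (1.2−7)² + (6−7)² + (1.5−7)² = 80.87.
The Normal likelihood contributes (σ²)^(−n/2) exp(−SS/(2σ²)), so the posterior is Inverse-Gamma(α + n/2, β + SS/2) = Inverse-Gamma(5.5, 53.435).
The mode of Inverse-Gamma(a, b) is b/(a+1) = 53.435/6.5 ≈ 8.221.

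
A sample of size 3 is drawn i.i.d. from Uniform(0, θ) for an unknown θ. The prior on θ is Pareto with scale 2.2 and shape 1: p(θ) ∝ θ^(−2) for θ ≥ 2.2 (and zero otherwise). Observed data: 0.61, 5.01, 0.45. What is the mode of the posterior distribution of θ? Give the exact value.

θ̂_MAP = 5.01

The Uniform(0, θ) likelihood is θ^(−n) for θ ≥ max(xᵢ), zero otherwise. Here max(xᵢ) = 5.01.
Posterior ∝ θ^(−2) · θ^(−3) = θ^(−5) on θ ≥ max(2.2, 5.01) = 5.01.
This density is strictly decreasing in θ, so the posterior mode lies at the lower boundary of the support.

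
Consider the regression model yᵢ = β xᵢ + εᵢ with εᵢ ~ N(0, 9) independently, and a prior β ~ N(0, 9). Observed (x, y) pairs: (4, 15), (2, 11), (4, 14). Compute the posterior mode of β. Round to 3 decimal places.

β̂_MAP = 3.730

log p(β | y) = −Σ(yᵢ − βxᵢ)²/(2·9) − β²/(2·9) + const.
Setting the derivative to zero: Σxᵢ(yᵢ − βxᵢ)/9 − β/9 = 0, so β = Σxᵢyᵢ / (Σxᵢ² + σ²/τ²).
Σxᵢyᵢ = 4·15 + 2·11 + 4·14 = 138; Σxᵢ² = 36; σ²/τ² = 1.
β̂_MAP = 138 / (36 + 1) = 138/37 ≈ 3.730.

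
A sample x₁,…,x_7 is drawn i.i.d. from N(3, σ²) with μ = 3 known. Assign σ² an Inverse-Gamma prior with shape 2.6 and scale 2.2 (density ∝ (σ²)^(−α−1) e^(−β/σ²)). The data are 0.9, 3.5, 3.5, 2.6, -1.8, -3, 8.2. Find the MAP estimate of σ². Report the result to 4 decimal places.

Sum of squared deviations about the known mean: SS = (0.9−3)² + (3.5−3)² + (3.5−3)² + (2.6−3)² + (-1.8−3)² + (-3−3)² + (8.2−3)² = 91.15.
The Normal likelihood contributes (σ²)^(−n/2) exp(−SS/(2σ²)), so the posterior is Inverse-Gamma(α + n/2, β + SS/2) = Inverse-Gamma(6.1, 47.775).
The mode of Inverse-Gamma(a, b) is b/(a+1) = 47.775/7.1 ≈ 6.7289.

σ̂²_MAP = 6.7289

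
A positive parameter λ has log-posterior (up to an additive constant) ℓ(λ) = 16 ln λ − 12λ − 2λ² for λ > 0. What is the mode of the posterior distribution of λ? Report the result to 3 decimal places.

λ̂_MAP = 1.000

ℓ'(λ) = 16/λ − 12 − 4λ. Setting this to zero and multiplying by λ: 4λ² + 12λ − 16 = 0.
λ = (−12 + √(12² + 4·4·16)) / (2·4) = (−12 + √400) / 8 = (−12 + 20)/8 = 1.
ℓ''(λ) = −16/λ² − 4 < 0, confirming a maximum.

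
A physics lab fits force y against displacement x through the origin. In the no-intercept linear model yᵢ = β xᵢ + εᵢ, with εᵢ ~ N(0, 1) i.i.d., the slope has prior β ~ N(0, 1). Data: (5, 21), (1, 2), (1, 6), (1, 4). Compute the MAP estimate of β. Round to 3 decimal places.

β̂_MAP = 4.034

log p(β | y) = −Σ(yᵢ − βxᵢ)²/(2·1) − β²/(2·1) + const.
Setting the derivative to zero: Σxᵢ(yᵢ − βxᵢ)/1 − β/1 = 0, so β = Σxᵢyᵢ / (Σxᵢ² + σ²/τ²).
Σxᵢyᵢ = 5·21 + 1·2 + 1·6 + 1·4 = 117; Σxᵢ² = 28; σ²/τ² = 1.
β̂_MAP = 117 / (28 + 1) = 117/29 ≈ 4.034.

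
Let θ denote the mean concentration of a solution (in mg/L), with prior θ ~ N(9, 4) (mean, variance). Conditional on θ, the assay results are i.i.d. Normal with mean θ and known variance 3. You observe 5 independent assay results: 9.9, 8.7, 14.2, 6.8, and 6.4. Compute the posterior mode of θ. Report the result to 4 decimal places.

θ̂_MAP = 9.1739

n = 5; x̄ = (9.9 + 8.7 + 14.2 + 6.8 + 6.4)/5 = 46/5 = 9.2.
For a Normal prior and Normal likelihood with known variance, the posterior is Normal; its mode equals its mean, the precision-weighted average.
Prior precision 1/σ₀² = 1/4 = 0.25; data precision n/σ² = 5/3.
θ̂ = (0.25·9 + (5/3)·9.2) / (0.25 + 5/3) = (211/12)/(23/12) = 211/23 ≈ 9.1739.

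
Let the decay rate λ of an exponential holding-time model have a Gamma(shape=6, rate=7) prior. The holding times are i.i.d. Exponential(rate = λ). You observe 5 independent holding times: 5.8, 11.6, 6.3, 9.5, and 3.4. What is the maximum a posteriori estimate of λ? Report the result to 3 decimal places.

The Exponential(rate=λ) likelihood is ∝ λ^n e^(−λΣtᵢ). Here n = 5 and Σtᵢ = 5.8 + 11.6 + 6.3 + 9.5 + 3.4 = 36.6.
Posterior ∝ λ^5e^(−7λ) · λ^5e^(−36.6λ) = λ^10e^(−43.6λ), i.e. Gamma(11, 43.6).
Mode = (a−1)/b = 10/43.6 ≈ 0.229.

λ̂_MAP = 0.229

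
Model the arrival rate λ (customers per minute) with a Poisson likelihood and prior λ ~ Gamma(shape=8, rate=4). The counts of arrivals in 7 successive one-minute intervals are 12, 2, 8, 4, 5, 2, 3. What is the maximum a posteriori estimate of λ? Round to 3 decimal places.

λ̂_MAP = 3.909

Σxᵢ = 12+2+8+4+5+2+3 = 36, with n = 7.
Posterior ∝ λ^7e^(−4λ) · λ^36e^(−7λ) = λ^43e^(−11λ), i.e. Gamma(shape=44, rate=11).
The mode of a Gamma(a, b) with a ≥ 1 (shape–rate) is (a−1)/b = 43/11 ≈ 3.909.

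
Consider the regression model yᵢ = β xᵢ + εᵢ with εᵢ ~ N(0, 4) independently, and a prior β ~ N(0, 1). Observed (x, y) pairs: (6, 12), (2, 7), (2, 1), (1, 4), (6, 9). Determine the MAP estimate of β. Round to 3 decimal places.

log p(β | y) = −Σ(yᵢ − βxᵢ)²/(2·4) − β²/(2·1) + const.
Setting the derivative to zero: Σxᵢ(yᵢ − βxᵢ)/4 − β/1 = 0, so β = Σxᵢyᵢ / (Σxᵢ² + σ²/τ²).
Σxᵢyᵢ = 6·12 + 2·7 + 2·1 + 1·4 + 6·9 = 146; Σxᵢ² = 81; σ²/τ² = 4.
β̂_MAP = 146 / (81 + 4) = 146/85 ≈ 1.718.

β̂_MAP = 1.718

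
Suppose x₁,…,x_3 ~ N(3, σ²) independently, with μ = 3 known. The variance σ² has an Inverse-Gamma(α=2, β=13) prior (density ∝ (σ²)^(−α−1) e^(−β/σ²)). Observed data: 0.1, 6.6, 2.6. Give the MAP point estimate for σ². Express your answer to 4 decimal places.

Sum of squared deviations about the known mean: SS = (0.1−3)² + (6.6−3)² + (2.6−3)² = 21.53.
The Normal likelihood contributes (σ²)^(−n/2) exp(−SS/(2σ²)), so the posterior is Inverse-Gamma(α + n/2, β + SS/2) = Inverse-Gamma(3.5, 23.765).
The mode of Inverse-Gamma(a, b) is b/(a+1) = 23.765/4.5 ≈ 5.2811.

σ̂²_MAP = 5.2811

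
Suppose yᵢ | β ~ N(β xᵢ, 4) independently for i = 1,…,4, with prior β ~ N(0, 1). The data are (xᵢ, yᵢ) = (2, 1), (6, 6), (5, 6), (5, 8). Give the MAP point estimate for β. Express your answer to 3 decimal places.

β̂_MAP = 1.149

log p(β | y) = −Σ(yᵢ − βxᵢ)²/(2·4) − β²/(2·1) + const.
Setting the derivative to zero: Σxᵢ(yᵢ − βxᵢ)/4 − β/1 = 0, so β = Σxᵢyᵢ / (Σxᵢ² + σ²/τ²).
Σxᵢyᵢ = 2·1 + 6·6 + 5·6 + 5·8 = 108; Σxᵢ² = 90; σ²/τ² = 4.
β̂_MAP = 108 / (90 + 4) = 108/94 ≈ 1.149.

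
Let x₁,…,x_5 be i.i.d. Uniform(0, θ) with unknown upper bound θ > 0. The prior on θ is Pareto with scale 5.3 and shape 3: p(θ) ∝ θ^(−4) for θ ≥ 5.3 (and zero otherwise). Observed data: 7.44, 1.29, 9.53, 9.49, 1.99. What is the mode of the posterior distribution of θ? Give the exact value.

The Uniform(0, θ) likelihood is θ^(−n) for θ ≥ max(xᵢ), zero otherwise. Here max(xᵢ) = 9.53.
Posterior ∝ θ^(−4) · θ^(−5) = θ^(−9) on θ ≥ max(5.3, 9.53) = 9.53.
This density is strictly decreasing in θ, so the posterior mode lies at the lower boundary of the support.

θ̂_MAP = 9.53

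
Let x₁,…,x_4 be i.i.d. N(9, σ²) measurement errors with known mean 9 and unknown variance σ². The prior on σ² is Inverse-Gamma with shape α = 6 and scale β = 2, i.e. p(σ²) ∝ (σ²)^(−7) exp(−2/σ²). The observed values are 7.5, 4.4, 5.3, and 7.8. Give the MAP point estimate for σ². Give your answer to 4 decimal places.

Sum of squared deviations about the known mean: SS = (7.5−9)² + (4.4−9)² + (5.3−9)² + (7.8−9)² = 38.54.
The Normal likelihood contributes (σ²)^(−n/2) exp(−SS/(2σ²)), so the posterior is Inverse-Gamma(α + n/2, β + SS/2) = Inverse-Gamma(8, 21.27).
The mode of Inverse-Gamma(a, b) is b/(a+1) = 21.27/9 ≈ 2.3633.

σ̂²_MAP = 2.3633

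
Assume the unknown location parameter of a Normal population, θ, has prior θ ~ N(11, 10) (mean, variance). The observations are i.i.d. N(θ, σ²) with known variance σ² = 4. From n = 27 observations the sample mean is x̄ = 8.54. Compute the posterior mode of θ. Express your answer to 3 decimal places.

n = 27, x̄ = 8.54.
For a Normal prior and Normal likelihood with known variance, the posterior is Normal; its mode equals its mean, the precision-weighted average.
Prior precision 1/σ₀² = 1/10 = 0.1; data precision n/σ² = 27/4 = 6.75.
θ̂ = (0.1·11 + 6.75·8.54) / (0.1 + 6.75) = 58.745/6.85 = 11749/1370 ≈ 8.576.

θ̂_MAP = 8.576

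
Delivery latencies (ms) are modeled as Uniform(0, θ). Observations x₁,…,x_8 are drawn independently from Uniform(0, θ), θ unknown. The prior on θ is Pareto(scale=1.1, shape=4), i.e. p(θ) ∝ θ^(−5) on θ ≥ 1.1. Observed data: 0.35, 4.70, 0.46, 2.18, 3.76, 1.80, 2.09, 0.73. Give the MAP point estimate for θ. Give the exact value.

θ̂_MAP = 4.70

The Uniform(0, θ) likelihood is θ^(−n) for θ ≥ max(xᵢ), zero otherwise. Here max(xᵢ) = 4.70.
Posterior ∝ θ^(−5) · θ^(−8) = θ^(−13) on θ ≥ max(1.1, 4.70) = 4.70.
This density is strictly decreasing in θ, so the posterior mode lies at the lower boundary of the support.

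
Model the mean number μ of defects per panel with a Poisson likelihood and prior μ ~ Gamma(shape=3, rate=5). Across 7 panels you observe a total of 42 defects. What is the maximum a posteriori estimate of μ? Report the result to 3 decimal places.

Σxᵢ = 42, n = 7.
Posterior ∝ μ^2e^(−5μ) · μ^42e^(−7μ) = μ^44e^(−12μ), i.e. Gamma(shape=45, rate=12).
The mode of a Gamma(a, b) with a ≥ 1 (shape–rate) is (a−1)/b = 44/12 ≈ 3.667.

μ̂_MAP = 3.667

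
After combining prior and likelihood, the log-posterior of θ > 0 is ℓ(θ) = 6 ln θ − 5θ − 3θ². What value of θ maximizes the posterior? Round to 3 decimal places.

θ̂_MAP = 0.667

ℓ'(θ) = 6/θ − 5 − 6θ. Setting this to zero and multiplying by θ: 6θ² + 5θ − 6 = 0.
θ = (−5 + √(5² + 4·6·6)) / (2·6) = (−5 + √169) / 12 = (−5 + 13)/12 = 2/3.
ℓ''(θ) = −6/θ² − 6 < 0, confirming a maximum.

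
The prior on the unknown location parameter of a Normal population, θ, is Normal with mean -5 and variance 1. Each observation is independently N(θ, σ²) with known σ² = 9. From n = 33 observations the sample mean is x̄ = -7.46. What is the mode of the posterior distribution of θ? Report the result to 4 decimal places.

θ̂_MAP = -6.9329

n = 33, x̄ = -7.46.
For a Normal prior and Normal likelihood with known variance, the posterior is Normal; its mode equals its mean, the precision-weighted average.
Prior precision 1/σ₀² = 1/1 = 1; data precision n/σ² = 33/9 = 11/3.
θ̂ = (1·(-5) + (11/3)·(-7.46)) / (1 + 11/3) = (-4853/150)/(14/3) = -4853/700 ≈ -6.9329.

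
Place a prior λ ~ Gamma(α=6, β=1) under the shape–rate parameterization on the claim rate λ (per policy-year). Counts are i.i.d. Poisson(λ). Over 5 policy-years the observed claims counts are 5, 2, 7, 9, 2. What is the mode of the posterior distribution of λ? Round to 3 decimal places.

λ̂_MAP = 5.000

Σxᵢ = 5+2+7+9+2 = 25, with n = 5.
Posterior ∝ λ^5e^(−1λ) · λ^25e^(−5λ) = λ^30e^(−6λ), i.e. Gamma(shape=31, rate=6).
The mode of a Gamma(a, b) with a ≥ 1 (shape–rate) is (a−1)/b = 30/6 ≈ 5.000.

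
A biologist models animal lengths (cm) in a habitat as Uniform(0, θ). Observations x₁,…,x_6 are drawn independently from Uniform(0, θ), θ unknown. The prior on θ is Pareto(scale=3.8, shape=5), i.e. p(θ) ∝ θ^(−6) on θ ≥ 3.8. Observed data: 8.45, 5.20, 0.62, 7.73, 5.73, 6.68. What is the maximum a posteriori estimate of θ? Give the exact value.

θ̂_MAP = 8.45

The Uniform(0, θ) likelihood is θ^(−n) for θ ≥ max(xᵢ), zero otherwise. Here max(xᵢ) = 8.45.
Posterior ∝ θ^(−6) · θ^(−6) = θ^(−12) on θ ≥ max(3.8, 8.45) = 8.45.
This density is strictly decreasing in θ, so the posterior mode lies at the lower boundary of the support.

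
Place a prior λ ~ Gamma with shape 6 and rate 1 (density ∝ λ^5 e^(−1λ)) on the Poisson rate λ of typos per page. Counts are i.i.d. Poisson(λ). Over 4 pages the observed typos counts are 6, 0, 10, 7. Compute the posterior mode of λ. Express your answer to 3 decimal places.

λ̂_MAP = 5.600

Σxᵢ = 6+0+10+7 = 23, with n = 4.
Posterior ∝ λ^5e^(−1λ) · λ^23e^(−4λ) = λ^28e^(−5λ), i.e. Gamma(shape=29, rate=5).
The mode of a Gamma(a, b) with a ≥ 1 (shape–rate) is (a−1)/b = 28/5 ≈ 5.600.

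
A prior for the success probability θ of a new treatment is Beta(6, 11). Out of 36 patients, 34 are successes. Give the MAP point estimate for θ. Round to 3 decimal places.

θ̂_MAP = 0.765

Prior: Beta(6, 11).
Data: 34 successes in 36 trials. The binomial likelihood contributes θ^34(1−θ)^2, so the posterior is Beta(6+34, 11+2) = Beta(40, 13).
For Beta(a, b) with a, b > 1 the mode is (a−1)/(a+b−2) = 39/51 ≈ 0.765.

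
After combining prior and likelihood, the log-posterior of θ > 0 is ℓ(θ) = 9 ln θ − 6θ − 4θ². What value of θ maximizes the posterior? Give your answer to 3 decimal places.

θ̂_MAP = 0.750

ℓ'(θ) = 9/θ − 6 − 8θ. Setting this to zero and multiplying by θ: 8θ² + 6θ − 9 = 0.
θ = (−6 + √(6² + 4·8·9)) / (2·8) = (−6 + √324) / 16 = (−6 + 18)/16 = 3/4.
ℓ''(θ) = −9/θ² − 8 < 0, confirming a maximum.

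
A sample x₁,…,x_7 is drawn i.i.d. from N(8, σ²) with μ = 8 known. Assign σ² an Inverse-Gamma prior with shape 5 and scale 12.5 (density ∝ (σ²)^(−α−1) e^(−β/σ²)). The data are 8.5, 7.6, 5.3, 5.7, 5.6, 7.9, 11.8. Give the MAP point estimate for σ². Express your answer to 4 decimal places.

σ̂²_MAP = 3.0632

Sum of squared deviations about the known mean: SS = (8.5−8)² + (7.6−8)² + (5.3−8)² + (5.7−8)² + (5.6−8)² + (7.9−8)² + (11.8−8)² = 33.2.
The Normal likelihood contributes (σ²)^(−n/2) exp(−SS/(2σ²)), so the posterior is Inverse-Gamma(α + n/2, β + SS/2) = Inverse-Gamma(8.5, 29.1).
The mode of Inverse-Gamma(a, b) is b/(a+1) = 29.1/9.5 ≈ 3.0632.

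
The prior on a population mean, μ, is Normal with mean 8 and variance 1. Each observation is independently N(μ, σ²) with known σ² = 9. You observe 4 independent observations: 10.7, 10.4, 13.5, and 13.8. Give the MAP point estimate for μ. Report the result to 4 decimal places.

n = 4; x̄ = (10.7 + 10.4 + 13.5 + 13.8)/4 = 48.4/4 = 12.1.
For a Normal prior and Normal likelihood with known variance, the posterior is Normal; its mode equals its mean, the precision-weighted average.
Prior precision 1/σ₀² = 1/1 = 1; data precision n/σ² = 4/9.
μ̂ = (1·8 + (4/9)·12.1) / (1 + 4/9) = (602/45)/(13/9) = 602/65 ≈ 9.2615.

μ̂_MAP = 9.2615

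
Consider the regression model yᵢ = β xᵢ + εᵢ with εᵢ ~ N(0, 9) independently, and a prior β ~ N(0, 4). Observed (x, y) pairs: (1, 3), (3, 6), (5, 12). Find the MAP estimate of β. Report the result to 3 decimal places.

β̂_MAP = 2.174

log p(β | y) = −Σ(yᵢ − βxᵢ)²/(2·9) − β²/(2·4) + const.
Setting the derivative to zero: Σxᵢ(yᵢ − βxᵢ)/9 − β/4 = 0, so β = Σxᵢyᵢ / (Σxᵢ² + σ²/τ²).
Σxᵢyᵢ = 1·3 + 3·6 + 5·12 = 81; Σxᵢ² = 35; σ²/τ² = 2.25.
β̂_MAP = 81 / (35 + 2.25) = 81/37.25 ≈ 2.174.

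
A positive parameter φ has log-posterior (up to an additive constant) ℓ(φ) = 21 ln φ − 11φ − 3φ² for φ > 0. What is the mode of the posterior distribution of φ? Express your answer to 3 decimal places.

φ̂_MAP = 1.167

ℓ'(φ) = 21/φ − 11 − 6φ. Setting this to zero and multiplying by φ: 6φ² + 11φ − 21 = 0.
φ = (−11 + √(11² + 4·6·21)) / (2·6) = (−11 + √625) / 12 = (−11 + 25)/12 = 7/6.
ℓ''(φ) = −21/φ² − 6 < 0, confirming a maximum.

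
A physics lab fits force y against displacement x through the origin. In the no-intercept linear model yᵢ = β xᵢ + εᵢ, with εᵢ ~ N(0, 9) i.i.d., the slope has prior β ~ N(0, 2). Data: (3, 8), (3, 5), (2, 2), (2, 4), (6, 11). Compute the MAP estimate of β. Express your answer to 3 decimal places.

β̂_MAP = 1.759

log p(β | y) = −Σ(yᵢ − βxᵢ)²/(2·9) − β²/(2·2) + const.
Setting the derivative to zero: Σxᵢ(yᵢ − βxᵢ)/9 − β/2 = 0, so β = Σxᵢyᵢ / (Σxᵢ² + σ²/τ²).
Σxᵢyᵢ = 3·8 + 3·5 + 2·2 + 2·4 + 6·11 = 117; Σxᵢ² = 62; σ²/τ² = 4.5.
β̂_MAP = 117 / (62 + 4.5) = 117/66.5 ≈ 1.759.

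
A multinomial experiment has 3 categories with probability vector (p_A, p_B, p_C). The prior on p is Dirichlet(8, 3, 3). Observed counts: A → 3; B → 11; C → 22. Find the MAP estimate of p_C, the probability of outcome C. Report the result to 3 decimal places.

The posterior is Dirichlet(αᵢ + nᵢ) = Dirichlet(11, 14, 25).
For a Dirichlet(a₁,…,a_K) with all aᵢ > 1, the mode has j-th component (aⱼ − 1)/(Σaᵢ − K).
Here Σaᵢ = 50 and K = 3, so p_C = (25 − 1)/(50 − 3) = 24/47 ≈ 0.511.

MAP estimate of p_C = 0.511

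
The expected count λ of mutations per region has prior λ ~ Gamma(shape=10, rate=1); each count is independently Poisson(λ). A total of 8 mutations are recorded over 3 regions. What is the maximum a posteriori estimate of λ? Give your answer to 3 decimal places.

λ̂_MAP = 4.250

Σxᵢ = 8, n = 3.
Posterior ∝ λ^9e^(−1λ) · λ^8e^(−3λ) = λ^17e^(−4λ), i.e. Gamma(shape=18, rate=4).
The mode of a Gamma(a, b) with a ≥ 1 (shape–rate) is (a−1)/b = 17/4 ≈ 4.250.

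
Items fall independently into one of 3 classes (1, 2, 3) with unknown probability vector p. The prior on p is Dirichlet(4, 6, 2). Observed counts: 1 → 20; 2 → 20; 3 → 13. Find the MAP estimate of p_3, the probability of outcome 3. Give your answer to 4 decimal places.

MAP estimate: 0.2258

The posterior is Dirichlet(αᵢ + nᵢ) = Dirichlet(24, 26, 15).
For a Dirichlet(a₁,…,a_K) with all aᵢ > 1, the mode has j-th component (aⱼ − 1)/(Σaᵢ − K).
Here Σaᵢ = 65 and K = 3, so p_3 = (15 − 1)/(65 − 3) = 14/62 ≈ 0.2258.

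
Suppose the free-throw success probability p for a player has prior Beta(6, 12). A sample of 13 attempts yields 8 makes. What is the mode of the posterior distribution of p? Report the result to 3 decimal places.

p̂_MAP = 0.448

Prior: Beta(6, 12).
Data: 8 successes in 13 trials. The binomial likelihood contributes p^8(1−p)^5, so the posterior is Beta(6+8, 12+5) = Beta(14, 17).
For Beta(a, b) with a, b > 1 the mode is (a−1)/(a+b−2) = 13/29 ≈ 0.448.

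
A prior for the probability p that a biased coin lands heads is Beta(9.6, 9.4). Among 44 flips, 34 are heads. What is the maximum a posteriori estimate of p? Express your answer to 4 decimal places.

p̂_MAP = 0.6984

Prior: Beta(9.6, 9.4).
Data: 34 successes in 44 trials. The binomial likelihood contributes p^34(1−p)^10, so the posterior is Beta(9.6+34, 9.4+10) = Beta(43.6, 19.4).
For Beta(a, b) with a, b > 1 the mode is (a−1)/(a+b−2) = 42.6/61 ≈ 0.6984.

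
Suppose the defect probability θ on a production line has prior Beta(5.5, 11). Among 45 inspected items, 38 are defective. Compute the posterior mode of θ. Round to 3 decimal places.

Prior: Beta(5.5, 11).
Data: 38 successes in 45 trials. The binomial likelihood contributes θ^38(1−θ)^7, so the posterior is Beta(5.5+38, 11+7) = Beta(43.5, 18).
For Beta(a, b) with a, b > 1 the mode is (a−1)/(a+b−2) = 42.5/59.5 ≈ 0.714.

θ̂_MAP = 0.714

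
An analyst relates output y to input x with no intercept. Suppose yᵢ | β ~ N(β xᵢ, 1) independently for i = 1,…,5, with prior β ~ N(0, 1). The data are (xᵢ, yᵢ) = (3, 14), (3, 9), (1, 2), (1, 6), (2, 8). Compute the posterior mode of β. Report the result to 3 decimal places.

β̂_MAP = 3.720

log p(β | y) = −Σ(yᵢ − βxᵢ)²/(2·1) − β²/(2·1) + const.
Setting the derivative to zero: Σxᵢ(yᵢ − βxᵢ)/1 − β/1 = 0, so β = Σxᵢyᵢ / (Σxᵢ² + σ²/τ²).
Σxᵢyᵢ = 3·14 + 3·9 + 1·2 + 1·6 + 2·8 = 93; Σxᵢ² = 24; σ²/τ² = 1.
β̂_MAP = 93 / (24 + 1) = 93/25 ≈ 3.720.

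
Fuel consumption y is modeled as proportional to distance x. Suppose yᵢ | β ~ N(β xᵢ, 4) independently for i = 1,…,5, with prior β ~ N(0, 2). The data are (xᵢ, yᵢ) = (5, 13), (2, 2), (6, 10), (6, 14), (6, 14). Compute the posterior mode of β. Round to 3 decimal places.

log p(β | y) = −Σ(yᵢ − βxᵢ)²/(2·4) − β²/(2·2) + const.
Setting the derivative to zero: Σxᵢ(yᵢ − βxᵢ)/4 − β/2 = 0, so β = Σxᵢyᵢ / (Σxᵢ² + σ²/τ²).
Σxᵢyᵢ = 5·13 + 2·2 + 6·10 + 6·14 + 6·14 = 297; Σxᵢ² = 137; σ²/τ² = 2.
β̂_MAP = 297 / (137 + 2) = 297/139 ≈ 2.137.

β̂_MAP = 2.137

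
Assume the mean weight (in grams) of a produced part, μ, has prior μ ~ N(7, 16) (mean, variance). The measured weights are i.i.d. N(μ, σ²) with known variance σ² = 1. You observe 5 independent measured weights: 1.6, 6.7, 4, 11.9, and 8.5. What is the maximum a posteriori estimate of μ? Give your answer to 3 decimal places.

μ̂_MAP = 6.546

n = 5; x̄ = (1.6 + 6.7 + 4 + 11.9 + 8.5)/5 = 32.7/5 = 6.54.
For a Normal prior and Normal likelihood with known variance, the posterior is Normal; its mode equals its mean, the precision-weighted average.
Prior precision 1/σ₀² = 1/16 = 0.0625; data precision n/σ² = 5/1 = 5.
μ̂ = (0.0625·7 + 5·6.54) / (0.0625 + 5) = 33.1375/5.0625 = 2651/405 ≈ 6.546.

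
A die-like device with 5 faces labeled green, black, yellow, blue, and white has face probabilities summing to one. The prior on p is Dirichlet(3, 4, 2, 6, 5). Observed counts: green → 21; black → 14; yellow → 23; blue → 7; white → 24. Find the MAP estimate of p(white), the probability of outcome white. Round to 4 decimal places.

MAP estimate of p(white) = 0.2692

The posterior is Dirichlet(αᵢ + nᵢ) = Dirichlet(24, 18, 25, 13, 29).
For a Dirichlet(a₁,…,a_K) with all aᵢ > 1, the mode has j-th component (aⱼ − 1)/(Σaᵢ − K).
Here Σaᵢ = 109 and K = 5, so p(white) = (29 − 1)/(109 − 5) = 28/104 ≈ 0.2692.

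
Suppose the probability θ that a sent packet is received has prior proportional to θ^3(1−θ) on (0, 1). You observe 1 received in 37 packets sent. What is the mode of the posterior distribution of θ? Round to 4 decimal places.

θ̂_MAP = 0.0976

The prior density ∝ θ^3(1−θ)^1 is the kernel of Beta(4, 2).
Data: 1 success in 37 trials. The binomial likelihood contributes θ(1−θ)^36, so the posterior is Beta(4+1, 2+36) = Beta(5, 38).
For Beta(a, b) with a, b > 1 the mode is (a−1)/(a+b−2) = 4/41 ≈ 0.0976.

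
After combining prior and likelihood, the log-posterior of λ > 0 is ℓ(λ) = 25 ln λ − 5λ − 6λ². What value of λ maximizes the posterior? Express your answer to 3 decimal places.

ℓ'(λ) = 25/λ − 5 − 12λ. Setting this to zero and multiplying by λ: 12λ² + 5λ − 25 = 0.
λ = (−5 + √(5² + 4·12·25)) / (2·12) = (−5 + √1225) / 24 = (−5 + 35)/24 = 5/4.
ℓ''(λ) = −25/λ² − 12 < 0, confirming a maximum.

λ̂_MAP = 1.250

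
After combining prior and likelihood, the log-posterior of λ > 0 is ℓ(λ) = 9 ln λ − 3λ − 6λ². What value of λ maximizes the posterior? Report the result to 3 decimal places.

ℓ'(λ) = 9/λ − 3 − 12λ. Setting this to zero and multiplying by λ: 12λ² + 3λ − 9 = 0.
λ = (−3 + √(3² + 4·12·9)) / (2·12) = (−3 + √441) / 24 = (−3 + 21)/24 = 3/4.
ℓ''(λ) = −9/λ² − 12 < 0, confirming a maximum.

λ̂_MAP = 0.750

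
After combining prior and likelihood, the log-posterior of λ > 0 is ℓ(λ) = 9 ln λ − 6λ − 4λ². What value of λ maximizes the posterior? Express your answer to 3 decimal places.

ℓ'(λ) = 9/λ − 6 − 8λ. Setting this to zero and multiplying by λ: 8λ² + 6λ − 9 = 0.
λ = (−6 + √(6² + 4·8·9)) / (2·8) = (−6 + √324) / 16 = (−6 + 18)/16 = 3/4.
ℓ''(λ) = −9/λ² − 8 < 0, confirming a maximum.

λ̂_MAP = 0.750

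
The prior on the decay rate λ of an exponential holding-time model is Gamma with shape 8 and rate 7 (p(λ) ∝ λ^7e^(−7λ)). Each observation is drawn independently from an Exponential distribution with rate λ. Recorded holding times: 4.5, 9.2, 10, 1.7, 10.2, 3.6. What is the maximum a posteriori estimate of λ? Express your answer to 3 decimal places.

λ̂_MAP = 0.281

The Exponential(rate=λ) likelihood is ∝ λ^n e^(−λΣtᵢ). Here n = 6 and Σtᵢ = 4.5 + 9.2 + 10 + 1.7 + 10.2 + 3.6 = 39.2.
Posterior ∝ λ^7e^(−7λ) · λ^6e^(−39.2λ) = λ^13e^(−46.2λ), i.e. Gamma(14, 46.2).
Mode = (a−1)/b = 13/46.2 ≈ 0.281.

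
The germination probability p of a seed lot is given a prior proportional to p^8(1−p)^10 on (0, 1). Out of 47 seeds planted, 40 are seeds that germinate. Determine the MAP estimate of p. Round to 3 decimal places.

p̂_MAP = 0.738

The prior density ∝ p^8(1−p)^10 is the kernel of Beta(9, 11).
Data: 40 successes in 47 trials. The binomial likelihood contributes p^40(1−p)^7, so the posterior is Beta(9+40, 11+7) = Beta(49, 18).
For Beta(a, b) with a, b > 1 the mode is (a−1)/(a+b−2) = 48/65 ≈ 0.738.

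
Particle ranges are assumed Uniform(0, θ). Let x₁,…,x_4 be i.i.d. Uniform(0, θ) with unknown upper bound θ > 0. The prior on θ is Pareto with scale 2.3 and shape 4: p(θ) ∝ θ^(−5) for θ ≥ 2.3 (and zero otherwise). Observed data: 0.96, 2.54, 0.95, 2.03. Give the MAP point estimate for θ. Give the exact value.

The Uniform(0, θ) likelihood is θ^(−n) for θ ≥ max(xᵢ), zero otherwise. Here max(xᵢ) = 2.54.
Posterior ∝ θ^(−5) · θ^(−4) = θ^(−9) on θ ≥ max(2.3, 2.54) = 2.54.
This density is strictly decreasing in θ, so the posterior mode lies at the lower boundary of the support.

θ̂_MAP = 2.54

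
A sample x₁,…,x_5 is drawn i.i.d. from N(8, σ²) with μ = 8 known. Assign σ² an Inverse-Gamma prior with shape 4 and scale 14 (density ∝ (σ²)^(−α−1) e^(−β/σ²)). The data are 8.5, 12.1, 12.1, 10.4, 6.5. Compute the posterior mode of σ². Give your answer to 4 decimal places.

Sum of squared deviations about the known mean: SS = (8.5−8)² + (12.1−8)² + (12.1−8)² + (10.4−8)² + (6.5−8)² = 41.88.
The Normal likelihood contributes (σ²)^(−n/2) exp(−SS/(2σ²)), so the posterior is Inverse-Gamma(α + n/2, β + SS/2) = Inverse-Gamma(6.5, 34.94).
The mode of Inverse-Gamma(a, b) is b/(a+1) = 34.94/7.5 ≈ 4.6587.

σ̂²_MAP = 4.6587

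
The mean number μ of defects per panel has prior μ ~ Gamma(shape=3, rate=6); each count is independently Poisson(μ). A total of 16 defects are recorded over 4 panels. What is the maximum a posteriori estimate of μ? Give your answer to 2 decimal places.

μ̂_MAP = 1.80

Σxᵢ = 16, n = 4.
Posterior ∝ μ^2e^(−6μ) · μ^16e^(−4μ) = μ^18e^(−10μ), i.e. Gamma(shape=19, rate=10).
The mode of a Gamma(a, b) with a ≥ 1 (shape–rate) is (a−1)/b = 18/10 ≈ 1.80.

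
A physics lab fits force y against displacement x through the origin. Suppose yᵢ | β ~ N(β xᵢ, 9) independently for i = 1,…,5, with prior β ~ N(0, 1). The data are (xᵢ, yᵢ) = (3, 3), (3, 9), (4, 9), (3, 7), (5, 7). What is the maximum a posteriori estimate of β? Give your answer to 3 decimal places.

β̂_MAP = 1.662

log p(β | y) = −Σ(yᵢ − βxᵢ)²/(2·9) − β²/(2·1) + const.
Setting the derivative to zero: Σxᵢ(yᵢ − βxᵢ)/9 − β/1 = 0, so β = Σxᵢyᵢ / (Σxᵢ² + σ²/τ²).
Σxᵢyᵢ = 3·3 + 3·9 + 4·9 + 3·7 + 5·7 = 128; Σxᵢ² = 68; σ²/τ² = 9.
β̂_MAP = 128 / (68 + 9) = 128/77 ≈ 1.662.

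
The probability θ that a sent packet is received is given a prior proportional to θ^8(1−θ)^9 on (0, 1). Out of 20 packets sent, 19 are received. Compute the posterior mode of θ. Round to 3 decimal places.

θ̂_MAP = 0.730

The prior density ∝ θ^8(1−θ)^9 is the kernel of Beta(9, 10).
Data: 19 successes in 20 trials. The binomial likelihood contributes θ^19(1−θ)^1, so the posterior is Beta(9+19, 10+1) = Beta(28, 11).
For Beta(a, b) with a, b > 1 the mode is (a−1)/(a+b−2) = 27/37 ≈ 0.730.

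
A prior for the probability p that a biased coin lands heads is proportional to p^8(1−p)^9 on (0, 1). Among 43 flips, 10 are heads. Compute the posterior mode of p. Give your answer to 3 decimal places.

p̂_MAP = 0.300

The prior density ∝ p^8(1−p)^9 is the kernel of Beta(9, 10).
Data: 10 successes in 43 trials. The binomial likelihood contributes p^10(1−p)^33, so the posterior is Beta(9+10, 10+33) = Beta(19, 43).
For Beta(a, b) with a, b > 1 the mode is (a−1)/(a+b−2) = 18/60 ≈ 0.300.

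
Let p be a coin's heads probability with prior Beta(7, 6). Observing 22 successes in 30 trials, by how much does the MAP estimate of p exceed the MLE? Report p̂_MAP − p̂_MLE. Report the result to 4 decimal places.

MAP − MLE = -0.0504

Posterior is Beta(29, 14); MAP = (29−1)/(43−2) = 28/41 ≈ 0.68293.
MLE ignores the prior: p̂_MLE = k/n = 22/30 ≈ 0.73333.
Difference = 28/41 − 22/30 = -31/615 ≈ -0.0504.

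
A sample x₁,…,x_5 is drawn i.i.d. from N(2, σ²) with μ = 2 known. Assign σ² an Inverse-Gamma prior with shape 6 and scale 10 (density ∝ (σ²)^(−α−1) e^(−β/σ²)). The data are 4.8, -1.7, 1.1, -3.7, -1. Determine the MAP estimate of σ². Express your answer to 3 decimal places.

Sum of squared deviations about the known mean: SS = (4.8−2)² + (-1.7−2)² + (1.1−2)² + (-3.7−2)² + (-1−2)² = 63.83.
The Normal likelihood contributes (σ²)^(−n/2) exp(−SS/(2σ²)), so the posterior is Inverse-Gamma(α + n/2, β + SS/2) = Inverse-Gamma(8.5, 41.915).
The mode of Inverse-Gamma(a, b) is b/(a+1) = 41.915/9.5 ≈ 4.412.

σ̂²_MAP = 4.412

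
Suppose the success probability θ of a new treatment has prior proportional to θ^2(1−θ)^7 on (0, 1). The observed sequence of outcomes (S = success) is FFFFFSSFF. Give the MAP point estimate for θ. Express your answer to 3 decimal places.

The prior density ∝ θ^2(1−θ)^7 is the kernel of Beta(3, 8).
Data: 2 successes in 9 trials (from the sequence). The binomial likelihood contributes θ^2(1−θ)^7, so the posterior is Beta(3+2, 8+7) = Beta(5, 15).
For Beta(a, b) with a, b > 1 the mode is (a−1)/(a+b−2) = 4/18 ≈ 0.222.

θ̂_MAP = 0.222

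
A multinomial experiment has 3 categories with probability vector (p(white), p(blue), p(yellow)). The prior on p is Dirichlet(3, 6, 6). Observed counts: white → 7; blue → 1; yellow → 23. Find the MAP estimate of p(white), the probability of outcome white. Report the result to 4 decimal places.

The posterior is Dirichlet(αᵢ + nᵢ) = Dirichlet(10, 7, 29).
For a Dirichlet(a₁,…,a_K) with all aᵢ > 1, the mode has j-th component (aⱼ − 1)/(Σaᵢ − K).
Here Σaᵢ = 46 and K = 3, so p(white) = (10 − 1)/(46 − 3) = 9/43 ≈ 0.2093.

MAP estimate of p(white) = 0.2093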